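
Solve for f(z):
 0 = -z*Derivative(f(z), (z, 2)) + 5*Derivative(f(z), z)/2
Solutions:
 f(z) = C1 + C2*z^(7/2)


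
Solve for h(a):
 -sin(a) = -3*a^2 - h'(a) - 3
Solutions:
 h(a) = C1 - a^3 - 3*a - cos(a)


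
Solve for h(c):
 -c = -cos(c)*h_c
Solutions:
 h(c) = C1 + Integral(c/cos(c), c)


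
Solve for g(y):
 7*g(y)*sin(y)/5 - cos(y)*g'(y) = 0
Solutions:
 g(y) = C1/cos(y)^(7/5)


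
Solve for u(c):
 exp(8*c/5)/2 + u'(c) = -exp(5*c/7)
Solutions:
 u(c) = C1 - 7*exp(5*c/7)/5 - 5*exp(8*c/5)/16


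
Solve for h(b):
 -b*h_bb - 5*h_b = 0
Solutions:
 h(b) = C1 + C2/b^4


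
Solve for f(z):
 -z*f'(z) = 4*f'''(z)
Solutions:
 f(z) = C1 + Integral(C2*airyai(-2^(1/3)*z/2) + C3*airybi(-2^(1/3)*z/2), z)


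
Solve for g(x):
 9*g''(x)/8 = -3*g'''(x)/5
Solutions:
 g(x) = C1 + C2*x + C3*exp(-15*x/8)


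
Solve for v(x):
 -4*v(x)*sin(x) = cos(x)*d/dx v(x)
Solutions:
 v(x) = C1*cos(x)^4


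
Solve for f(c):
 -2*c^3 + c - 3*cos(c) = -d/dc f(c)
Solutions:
 f(c) = C1 + c^4/2 - c^2/2 + 3*sin(c)


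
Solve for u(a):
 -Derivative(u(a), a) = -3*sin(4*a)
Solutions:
 u(a) = C1 - 3*cos(4*a)/4


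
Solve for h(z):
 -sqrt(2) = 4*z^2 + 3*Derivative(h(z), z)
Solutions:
 h(z) = C1 - 4*z^3/9 - sqrt(2)*z/3


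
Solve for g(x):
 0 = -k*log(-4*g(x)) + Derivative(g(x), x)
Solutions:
 Integral(1/(log(-_y) + 2*log(2)), (_y, g(x))) = C1 + k*x


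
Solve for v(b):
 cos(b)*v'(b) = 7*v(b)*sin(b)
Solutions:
 v(b) = C1/cos(b)^7


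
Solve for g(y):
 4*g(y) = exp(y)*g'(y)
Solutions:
 g(y) = C1*exp(-4*exp(-y))


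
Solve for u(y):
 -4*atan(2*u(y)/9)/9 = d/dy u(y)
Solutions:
 Integral(1/atan(2*_y/9), (_y, u(y))) = C1 - 4*y/9


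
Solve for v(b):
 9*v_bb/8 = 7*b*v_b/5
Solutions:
 v(b) = C1 + C2*erfi(2*sqrt(35)*b/15)


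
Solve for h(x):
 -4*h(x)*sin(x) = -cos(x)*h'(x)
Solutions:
 h(x) = C1/cos(x)^4


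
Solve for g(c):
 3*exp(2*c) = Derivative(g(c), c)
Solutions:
 g(c) = C1 + 3*exp(2*c)/2


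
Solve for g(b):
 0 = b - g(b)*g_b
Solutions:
 g(b) = -sqrt(C1 + b^2)
 g(b) = sqrt(C1 + b^2)


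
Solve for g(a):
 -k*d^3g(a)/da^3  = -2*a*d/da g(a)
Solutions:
 g(a) = C1 + Integral(C2*airyai(2^(1/3)*a*(1/k)^(1/3)) + C3*airybi(2^(1/3)*a*(1/k)^(1/3)), a)


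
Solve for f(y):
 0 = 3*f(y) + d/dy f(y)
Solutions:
 f(y) = C1*exp(-3*y)


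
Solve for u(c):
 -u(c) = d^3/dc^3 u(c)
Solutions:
 u(c) = C3*exp(-c) + (C1*sin(sqrt(3)*c/2) + C2*cos(sqrt(3)*c/2))*exp(c/2)


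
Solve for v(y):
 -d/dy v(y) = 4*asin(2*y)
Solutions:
 v(y) = C1 - 4*y*asin(2*y) - 2*sqrt(1 - 4*y^2)


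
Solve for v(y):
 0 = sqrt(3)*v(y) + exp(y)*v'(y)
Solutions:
 v(y) = C1*exp(sqrt(3)*exp(-y))


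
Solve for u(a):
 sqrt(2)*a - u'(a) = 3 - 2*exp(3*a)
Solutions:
 u(a) = C1 + sqrt(2)*a^2/2 - 3*a + 2*exp(3*a)/3


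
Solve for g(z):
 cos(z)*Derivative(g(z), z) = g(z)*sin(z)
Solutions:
 g(z) = C1/cos(z)


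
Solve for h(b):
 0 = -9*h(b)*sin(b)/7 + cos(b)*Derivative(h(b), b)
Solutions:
 h(b) = C1/cos(b)^(9/7)


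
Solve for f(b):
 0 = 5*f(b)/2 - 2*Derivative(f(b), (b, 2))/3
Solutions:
 f(b) = C1*exp(-sqrt(15)*b/2) + C2*exp(sqrt(15)*b/2)


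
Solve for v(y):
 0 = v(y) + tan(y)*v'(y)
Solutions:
 v(y) = C1/sin(y)


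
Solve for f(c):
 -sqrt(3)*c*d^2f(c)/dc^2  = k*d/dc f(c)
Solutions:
 f(c) = C1 + c^(-sqrt(3)*re(k)/3 + 1)*(C2*sin(sqrt(3)*log(c)*Abs(im(k))/3) + C3*cos(sqrt(3)*log(c)*im(k)/3))


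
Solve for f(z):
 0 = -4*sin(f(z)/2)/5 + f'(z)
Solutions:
 -4*z/5 + log(cos(f(z)/2) - 1) - log(cos(f(z)/2) + 1) = C1


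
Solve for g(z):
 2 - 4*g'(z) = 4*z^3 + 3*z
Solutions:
 g(z) = C1 - z^4/4 - 3*z^2/8 + z/2


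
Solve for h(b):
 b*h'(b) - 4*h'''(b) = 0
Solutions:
 h(b) = C1 + Integral(C2*airyai(2^(1/3)*b/2) + C3*airybi(2^(1/3)*b/2), b)


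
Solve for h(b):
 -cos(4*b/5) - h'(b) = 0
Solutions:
 h(b) = C1 - 5*sin(4*b/5)/4


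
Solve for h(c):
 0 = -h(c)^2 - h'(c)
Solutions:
 h(c) = 1/(C1 + c)


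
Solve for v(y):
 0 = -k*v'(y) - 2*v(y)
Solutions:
 v(y) = C1*exp(-2*y/k)


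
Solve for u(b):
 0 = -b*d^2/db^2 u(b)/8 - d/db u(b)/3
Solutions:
 u(b) = C1 + C2/b^(5/3)


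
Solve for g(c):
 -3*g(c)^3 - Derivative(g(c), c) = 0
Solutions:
 g(c) = -sqrt(2)*sqrt(-1/(C1 - 3*c))/2
 g(c) = sqrt(2)*sqrt(-1/(C1 - 3*c))/2


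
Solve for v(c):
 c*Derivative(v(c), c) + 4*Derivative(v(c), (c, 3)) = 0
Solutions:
 v(c) = C1 + Integral(C2*airyai(-2^(1/3)*c/2) + C3*airybi(-2^(1/3)*c/2), c)


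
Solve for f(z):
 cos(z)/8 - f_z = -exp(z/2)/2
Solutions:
 f(z) = C1 + exp(z/2) + sin(z)/8


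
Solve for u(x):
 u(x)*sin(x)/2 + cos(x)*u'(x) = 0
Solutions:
 u(x) = C1*sqrt(cos(x))


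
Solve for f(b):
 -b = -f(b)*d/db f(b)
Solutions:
 f(b) = -sqrt(C1 + b^2)
 f(b) = sqrt(C1 + b^2)


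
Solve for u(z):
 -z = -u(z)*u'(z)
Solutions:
 u(z) = -sqrt(C1 + z^2)
 u(z) = sqrt(C1 + z^2)


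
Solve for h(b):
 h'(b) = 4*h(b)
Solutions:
 h(b) = C1*exp(4*b)


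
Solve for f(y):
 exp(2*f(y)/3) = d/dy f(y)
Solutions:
 f(y) = 3*log(-sqrt(-1/(C1 + y))) - 3*log(2) + 3*log(6)/2
 f(y) = 3*log(-1/(C1 + y))/2 - 3*log(2) + 3*log(6)/2


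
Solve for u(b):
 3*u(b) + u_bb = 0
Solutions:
 u(b) = C1*sin(sqrt(3)*b) + C2*cos(sqrt(3)*b)


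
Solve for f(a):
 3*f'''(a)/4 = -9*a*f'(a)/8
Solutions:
 f(a) = C1 + Integral(C2*airyai(-2^(2/3)*3^(1/3)*a/2) + C3*airybi(-2^(2/3)*3^(1/3)*a/2), a)


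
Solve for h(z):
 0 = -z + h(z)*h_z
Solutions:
 h(z) = -sqrt(C1 + z^2)
 h(z) = sqrt(C1 + z^2)


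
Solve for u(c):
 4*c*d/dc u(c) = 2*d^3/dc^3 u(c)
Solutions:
 u(c) = C1 + Integral(C2*airyai(2^(1/3)*c) + C3*airybi(2^(1/3)*c), c)


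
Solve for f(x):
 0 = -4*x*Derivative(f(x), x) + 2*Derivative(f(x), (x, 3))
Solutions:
 f(x) = C1 + Integral(C2*airyai(2^(1/3)*x) + C3*airybi(2^(1/3)*x), x)


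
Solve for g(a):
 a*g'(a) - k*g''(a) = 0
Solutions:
 g(a) = C1 + C2*erf(sqrt(2)*a*sqrt(-1/k)/2)/sqrt(-1/k)


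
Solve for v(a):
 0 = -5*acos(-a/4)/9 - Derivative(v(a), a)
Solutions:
 v(a) = C1 - 5*a*acos(-a/4)/9 - 5*sqrt(16 - a^2)/9


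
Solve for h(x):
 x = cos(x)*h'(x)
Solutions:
 h(x) = C1 + Integral(x/cos(x), x)


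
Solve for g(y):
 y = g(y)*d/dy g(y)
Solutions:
 g(y) = -sqrt(C1 + y^2)
 g(y) = sqrt(C1 + y^2)


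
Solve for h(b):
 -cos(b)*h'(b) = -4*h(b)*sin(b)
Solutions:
 h(b) = C1/cos(b)^4


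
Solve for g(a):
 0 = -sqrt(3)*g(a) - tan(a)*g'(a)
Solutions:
 g(a) = C1/sin(a)^(sqrt(3))


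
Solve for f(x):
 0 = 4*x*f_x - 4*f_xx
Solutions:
 f(x) = C1 + C2*erfi(sqrt(2)*x/2)


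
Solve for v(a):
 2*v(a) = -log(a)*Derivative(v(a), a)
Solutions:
 v(a) = C1*exp(-2*li(a))


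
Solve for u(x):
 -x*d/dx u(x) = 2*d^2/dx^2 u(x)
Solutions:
 u(x) = C1 + C2*erf(x/2)


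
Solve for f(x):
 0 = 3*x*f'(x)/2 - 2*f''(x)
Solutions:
 f(x) = C1 + C2*erfi(sqrt(6)*x/4)


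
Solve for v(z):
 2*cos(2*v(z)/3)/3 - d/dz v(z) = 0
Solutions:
 -2*z/3 - 3*log(sin(2*v(z)/3) - 1)/4 + 3*log(sin(2*v(z)/3) + 1)/4 = C1


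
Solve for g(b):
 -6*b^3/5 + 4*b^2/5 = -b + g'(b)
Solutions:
 g(b) = C1 - 3*b^4/10 + 4*b^3/15 + b^2/2


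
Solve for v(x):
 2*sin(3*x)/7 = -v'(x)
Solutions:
 v(x) = C1 + 2*cos(3*x)/21


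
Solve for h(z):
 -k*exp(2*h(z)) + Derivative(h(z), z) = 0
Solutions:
 h(z) = log(-sqrt(-1/(C1 + k*z))) - log(2)/2
 h(z) = log(-1/(C1 + k*z))/2 - log(2)/2


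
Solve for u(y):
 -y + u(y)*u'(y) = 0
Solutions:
 u(y) = -sqrt(C1 + y^2)
 u(y) = sqrt(C1 + y^2)


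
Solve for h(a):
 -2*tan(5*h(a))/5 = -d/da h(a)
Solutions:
 h(a) = -asin(C1*exp(2*a))/5 + pi/5
 h(a) = asin(C1*exp(2*a))/5


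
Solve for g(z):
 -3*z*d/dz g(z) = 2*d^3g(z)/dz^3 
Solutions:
 g(z) = C1 + Integral(C2*airyai(-2^(2/3)*3^(1/3)*z/2) + C3*airybi(-2^(2/3)*3^(1/3)*z/2), z)


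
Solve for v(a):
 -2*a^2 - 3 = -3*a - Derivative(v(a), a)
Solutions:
 v(a) = C1 + 2*a^3/3 - 3*a^2/2 + 3*a


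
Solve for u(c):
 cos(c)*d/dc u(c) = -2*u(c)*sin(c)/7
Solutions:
 u(c) = C1*cos(c)^(2/7)


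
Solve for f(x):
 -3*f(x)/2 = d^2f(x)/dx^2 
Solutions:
 f(x) = C1*sin(sqrt(6)*x/2) + C2*cos(sqrt(6)*x/2)


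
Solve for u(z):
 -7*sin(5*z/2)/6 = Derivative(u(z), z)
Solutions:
 u(z) = C1 + 7*cos(5*z/2)/15


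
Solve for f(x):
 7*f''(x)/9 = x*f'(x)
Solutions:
 f(x) = C1 + C2*erfi(3*sqrt(14)*x/14)


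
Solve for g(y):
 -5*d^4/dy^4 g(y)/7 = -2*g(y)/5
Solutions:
 g(y) = C1*exp(-14^(1/4)*sqrt(5)*y/5) + C2*exp(14^(1/4)*sqrt(5)*y/5) + C3*sin(14^(1/4)*sqrt(5)*y/5) + C4*cos(14^(1/4)*sqrt(5)*y/5)


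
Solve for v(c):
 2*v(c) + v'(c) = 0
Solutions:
 v(c) = C1*exp(-2*c)


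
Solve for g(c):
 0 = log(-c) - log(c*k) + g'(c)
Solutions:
 g(c) = C1 + c*log(-k)


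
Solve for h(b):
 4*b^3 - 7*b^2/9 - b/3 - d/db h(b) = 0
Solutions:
 h(b) = C1 + b^4 - 7*b^3/27 - b^2/6


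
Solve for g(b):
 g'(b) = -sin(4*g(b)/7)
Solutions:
 b + 7*log(cos(4*g(b)/7) - 1)/8 - 7*log(cos(4*g(b)/7) + 1)/8 = C1


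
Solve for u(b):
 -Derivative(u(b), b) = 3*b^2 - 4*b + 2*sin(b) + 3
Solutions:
 u(b) = C1 - b^3 + 2*b^2 - 3*b + 2*cos(b)


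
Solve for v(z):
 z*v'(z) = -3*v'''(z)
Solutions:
 v(z) = C1 + Integral(C2*airyai(-3^(2/3)*z/3) + C3*airybi(-3^(2/3)*z/3), z)


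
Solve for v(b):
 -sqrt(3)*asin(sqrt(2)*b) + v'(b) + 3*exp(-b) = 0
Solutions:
 v(b) = C1 + sqrt(3)*b*asin(sqrt(2)*b) + sqrt(6)*sqrt(1 - 2*b^2)/2 + 3*exp(-b)


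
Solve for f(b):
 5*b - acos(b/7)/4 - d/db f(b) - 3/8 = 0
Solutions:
 f(b) = C1 + 5*b^2/2 - b*acos(b/7)/4 - 3*b/8 + sqrt(49 - b^2)/4


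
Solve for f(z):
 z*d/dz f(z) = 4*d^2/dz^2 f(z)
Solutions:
 f(z) = C1 + C2*erfi(sqrt(2)*z/4)


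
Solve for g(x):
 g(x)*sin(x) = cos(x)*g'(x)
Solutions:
 g(x) = C1/cos(x)


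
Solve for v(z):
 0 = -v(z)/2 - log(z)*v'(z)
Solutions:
 v(z) = C1*exp(-li(z)/2)


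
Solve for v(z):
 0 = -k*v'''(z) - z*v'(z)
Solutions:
 v(z) = C1 + Integral(C2*airyai(z*(-1/k)^(1/3)) + C3*airybi(z*(-1/k)^(1/3)), z)


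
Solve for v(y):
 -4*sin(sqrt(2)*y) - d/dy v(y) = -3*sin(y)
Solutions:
 v(y) = C1 - 3*cos(y) + 2*sqrt(2)*cos(sqrt(2)*y)


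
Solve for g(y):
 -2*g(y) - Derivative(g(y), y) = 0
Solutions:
 g(y) = C1*exp(-2*y)


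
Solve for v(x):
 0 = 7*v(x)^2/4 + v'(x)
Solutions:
 v(x) = 4/(C1 + 7*x)


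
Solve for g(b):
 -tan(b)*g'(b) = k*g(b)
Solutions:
 g(b) = C1*exp(-k*log(sin(b)))


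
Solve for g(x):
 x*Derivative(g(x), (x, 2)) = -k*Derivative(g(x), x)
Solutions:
 g(x) = C1 + x^(1 - re(k))*(C2*sin(log(x)*Abs(im(k))) + C3*cos(log(x)*im(k)))


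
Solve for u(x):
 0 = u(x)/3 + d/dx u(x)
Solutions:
 u(x) = C1*exp(-x/3)


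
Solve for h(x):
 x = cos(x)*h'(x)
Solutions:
 h(x) = C1 + Integral(x/cos(x), x)


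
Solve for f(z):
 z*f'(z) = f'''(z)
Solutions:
 f(z) = C1 + Integral(C2*airyai(z) + C3*airybi(z), z)


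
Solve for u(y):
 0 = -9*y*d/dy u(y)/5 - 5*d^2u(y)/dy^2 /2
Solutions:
 u(y) = C1 + C2*erf(3*y/5)


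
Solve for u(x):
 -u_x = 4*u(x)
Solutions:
 u(x) = C1*exp(-4*x)


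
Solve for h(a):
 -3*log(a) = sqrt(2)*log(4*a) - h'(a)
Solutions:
 h(a) = C1 + sqrt(2)*a*log(a) + 3*a*log(a) - 3*a - sqrt(2)*a + 2*sqrt(2)*a*log(2)


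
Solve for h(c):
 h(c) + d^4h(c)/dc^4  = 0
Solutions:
 h(c) = (C1*sin(sqrt(2)*c/2) + C2*cos(sqrt(2)*c/2))*exp(-sqrt(2)*c/2) + (C3*sin(sqrt(2)*c/2) + C4*cos(sqrt(2)*c/2))*exp(sqrt(2)*c/2)


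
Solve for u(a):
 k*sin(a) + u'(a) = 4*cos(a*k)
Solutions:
 u(a) = C1 + k*cos(a) + 4*sin(a*k)/k


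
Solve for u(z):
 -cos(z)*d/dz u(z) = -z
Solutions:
 u(z) = C1 + Integral(z/cos(z), z)


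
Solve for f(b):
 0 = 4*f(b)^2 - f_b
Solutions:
 f(b) = -1/(C1 + 4*b)


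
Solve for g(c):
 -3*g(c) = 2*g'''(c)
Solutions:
 g(c) = C3*exp(-2^(2/3)*3^(1/3)*c/2) + (C1*sin(2^(2/3)*3^(5/6)*c/4) + C2*cos(2^(2/3)*3^(5/6)*c/4))*exp(2^(2/3)*3^(1/3)*c/4)


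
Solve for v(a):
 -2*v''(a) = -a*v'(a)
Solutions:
 v(a) = C1 + C2*erfi(a/2)


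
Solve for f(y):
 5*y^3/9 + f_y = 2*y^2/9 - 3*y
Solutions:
 f(y) = C1 - 5*y^4/36 + 2*y^3/27 - 3*y^2/2


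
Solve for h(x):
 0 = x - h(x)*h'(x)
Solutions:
 h(x) = -sqrt(C1 + x^2)
 h(x) = sqrt(C1 + x^2)


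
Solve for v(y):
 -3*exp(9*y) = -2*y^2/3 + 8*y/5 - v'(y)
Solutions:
 v(y) = C1 - 2*y^3/9 + 4*y^2/5 + exp(9*y)/3


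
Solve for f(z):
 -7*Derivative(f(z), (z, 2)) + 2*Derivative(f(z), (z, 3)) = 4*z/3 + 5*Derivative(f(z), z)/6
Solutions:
 f(z) = C1 + C2*exp(z*(21 - sqrt(501))/12) + C3*exp(z*(21 + sqrt(501))/12) - 4*z^2/5 + 336*z/25


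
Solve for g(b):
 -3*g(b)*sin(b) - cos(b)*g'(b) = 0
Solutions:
 g(b) = C1*cos(b)^3


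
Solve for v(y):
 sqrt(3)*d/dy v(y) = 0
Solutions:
 v(y) = C1


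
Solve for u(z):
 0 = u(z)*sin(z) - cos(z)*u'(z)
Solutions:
 u(z) = C1/cos(z)


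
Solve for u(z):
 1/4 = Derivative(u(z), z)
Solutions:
 u(z) = C1 + z/4


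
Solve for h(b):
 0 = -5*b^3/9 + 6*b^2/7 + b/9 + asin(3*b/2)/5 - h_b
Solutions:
 h(b) = C1 - 5*b^4/36 + 2*b^3/7 + b^2/18 + b*asin(3*b/2)/5 + sqrt(4 - 9*b^2)/15


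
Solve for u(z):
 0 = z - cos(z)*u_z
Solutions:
 u(z) = C1 + Integral(z/cos(z), z)


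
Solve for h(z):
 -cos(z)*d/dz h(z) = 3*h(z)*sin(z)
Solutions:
 h(z) = C1*cos(z)^3


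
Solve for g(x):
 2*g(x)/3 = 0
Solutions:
 g(x) = 0


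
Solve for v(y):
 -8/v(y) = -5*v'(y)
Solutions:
 v(y) = -sqrt(C1 + 80*y)/5
 v(y) = sqrt(C1 + 80*y)/5


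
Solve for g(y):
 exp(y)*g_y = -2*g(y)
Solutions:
 g(y) = C1*exp(2*exp(-y))


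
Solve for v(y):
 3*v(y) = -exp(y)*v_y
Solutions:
 v(y) = C1*exp(3*exp(-y))


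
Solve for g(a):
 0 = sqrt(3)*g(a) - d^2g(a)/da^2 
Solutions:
 g(a) = C1*exp(-3^(1/4)*a) + C2*exp(3^(1/4)*a)


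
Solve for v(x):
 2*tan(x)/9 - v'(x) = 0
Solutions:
 v(x) = C1 - 2*log(cos(x))/9


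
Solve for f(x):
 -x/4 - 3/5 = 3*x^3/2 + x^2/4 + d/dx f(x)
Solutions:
 f(x) = C1 - 3*x^4/8 - x^3/12 - x^2/8 - 3*x/5


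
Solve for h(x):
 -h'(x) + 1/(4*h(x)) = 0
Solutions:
 h(x) = -sqrt(C1 + 2*x)/2
 h(x) = sqrt(C1 + 2*x)/2


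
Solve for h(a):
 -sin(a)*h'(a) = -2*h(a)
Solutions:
 h(a) = C1*(cos(a) - 1)/(cos(a) + 1)


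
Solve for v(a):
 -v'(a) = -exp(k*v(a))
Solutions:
 v(a) = Piecewise((log(-1/(C1*k + a*k))/k, Ne(k, 0)), (nan, True))
 v(a) = Piecewise((C1 + a, Eq(k, 0)), (nan, True))


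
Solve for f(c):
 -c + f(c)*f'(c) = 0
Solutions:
 f(c) = -sqrt(C1 + c^2)
 f(c) = sqrt(C1 + c^2)


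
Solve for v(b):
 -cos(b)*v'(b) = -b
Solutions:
 v(b) = C1 + Integral(b/cos(b), b)


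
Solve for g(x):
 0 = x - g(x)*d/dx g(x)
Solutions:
 g(x) = -sqrt(C1 + x^2)
 g(x) = sqrt(C1 + x^2)


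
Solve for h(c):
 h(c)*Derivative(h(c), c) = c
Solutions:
 h(c) = -sqrt(C1 + c^2)
 h(c) = sqrt(C1 + c^2)


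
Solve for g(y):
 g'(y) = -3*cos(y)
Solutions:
 g(y) = C1 - 3*sin(y)


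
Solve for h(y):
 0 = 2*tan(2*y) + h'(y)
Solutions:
 h(y) = C1 + log(cos(2*y))


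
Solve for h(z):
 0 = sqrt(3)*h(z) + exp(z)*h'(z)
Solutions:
 h(z) = C1*exp(sqrt(3)*exp(-z))


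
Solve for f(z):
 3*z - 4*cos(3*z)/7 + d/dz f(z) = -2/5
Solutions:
 f(z) = C1 - 3*z^2/2 - 2*z/5 + 4*sin(3*z)/21


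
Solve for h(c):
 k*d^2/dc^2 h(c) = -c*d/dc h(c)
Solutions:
 h(c) = C1 + C2*sqrt(k)*erf(sqrt(2)*c*sqrt(1/k)/2)


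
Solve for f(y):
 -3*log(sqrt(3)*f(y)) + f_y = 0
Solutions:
 -2*Integral(1/(2*log(_y) + log(3)), (_y, f(y)))/3 = C1 - y


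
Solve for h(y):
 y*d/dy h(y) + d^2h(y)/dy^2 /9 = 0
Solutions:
 h(y) = C1 + C2*erf(3*sqrt(2)*y/2)


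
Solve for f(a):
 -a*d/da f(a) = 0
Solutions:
 f(a) = C1


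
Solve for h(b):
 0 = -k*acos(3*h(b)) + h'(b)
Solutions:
 Integral(1/acos(3*_y), (_y, h(b))) = C1 + b*k


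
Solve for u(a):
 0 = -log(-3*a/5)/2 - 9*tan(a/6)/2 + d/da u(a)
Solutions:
 u(a) = C1 + a*log(-a)/2 - a*log(5) - a/2 + a*log(15)/2 - 27*log(cos(a/6))


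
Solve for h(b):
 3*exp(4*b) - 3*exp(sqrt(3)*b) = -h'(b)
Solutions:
 h(b) = C1 - 3*exp(4*b)/4 + sqrt(3)*exp(sqrt(3)*b)


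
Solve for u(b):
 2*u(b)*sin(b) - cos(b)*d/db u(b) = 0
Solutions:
 u(b) = C1/cos(b)^2


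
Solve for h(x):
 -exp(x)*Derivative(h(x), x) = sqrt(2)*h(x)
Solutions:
 h(x) = C1*exp(sqrt(2)*exp(-x))


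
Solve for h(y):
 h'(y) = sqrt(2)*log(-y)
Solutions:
 h(y) = C1 + sqrt(2)*y*log(-y) - sqrt(2)*y


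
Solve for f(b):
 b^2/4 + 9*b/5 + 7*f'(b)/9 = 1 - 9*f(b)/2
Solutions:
 f(b) = C1*exp(-81*b/14) - b^2/18 - 1388*b/3645 + 85042/295245


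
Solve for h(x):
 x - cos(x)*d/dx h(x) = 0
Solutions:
 h(x) = C1 + Integral(x/cos(x), x)


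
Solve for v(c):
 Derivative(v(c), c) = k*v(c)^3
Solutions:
 v(c) = -sqrt(2)*sqrt(-1/(C1 + c*k))/2
 v(c) = sqrt(2)*sqrt(-1/(C1 + c*k))/2


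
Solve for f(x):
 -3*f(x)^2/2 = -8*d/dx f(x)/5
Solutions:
 f(x) = -16/(C1 + 15*x)


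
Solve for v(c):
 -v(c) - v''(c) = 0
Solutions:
 v(c) = C1*sin(c) + C2*cos(c)


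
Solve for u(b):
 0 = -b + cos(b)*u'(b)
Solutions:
 u(b) = C1 + Integral(b/cos(b), b)


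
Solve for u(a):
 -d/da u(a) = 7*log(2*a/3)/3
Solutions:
 u(a) = C1 - 7*a*log(a)/3 - 7*a*log(2)/3 + 7*a/3 + 7*a*log(3)/3


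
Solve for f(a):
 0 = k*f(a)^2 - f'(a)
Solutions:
 f(a) = -1/(C1 + a*k)


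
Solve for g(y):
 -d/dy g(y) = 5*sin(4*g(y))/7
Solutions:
 5*y/7 + log(cos(4*g(y)) - 1)/8 - log(cos(4*g(y)) + 1)/8 = C1


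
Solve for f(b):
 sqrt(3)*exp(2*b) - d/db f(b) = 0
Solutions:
 f(b) = C1 + sqrt(3)*exp(2*b)/2


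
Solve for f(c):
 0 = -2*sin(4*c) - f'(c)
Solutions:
 f(c) = C1 + cos(4*c)/2


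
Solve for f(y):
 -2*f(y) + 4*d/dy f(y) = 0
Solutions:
 f(y) = C1*exp(y/2)


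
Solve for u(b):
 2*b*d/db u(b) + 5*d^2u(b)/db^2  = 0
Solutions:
 u(b) = C1 + C2*erf(sqrt(5)*b/5)


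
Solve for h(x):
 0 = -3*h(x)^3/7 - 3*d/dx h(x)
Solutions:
 h(x) = -sqrt(14)*sqrt(-1/(C1 - x))/2
 h(x) = sqrt(14)*sqrt(-1/(C1 - x))/2


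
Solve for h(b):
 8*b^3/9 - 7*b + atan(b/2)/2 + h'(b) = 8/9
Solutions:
 h(b) = C1 - 2*b^4/9 + 7*b^2/2 - b*atan(b/2)/2 + 8*b/9 + log(b^2 + 4)/2


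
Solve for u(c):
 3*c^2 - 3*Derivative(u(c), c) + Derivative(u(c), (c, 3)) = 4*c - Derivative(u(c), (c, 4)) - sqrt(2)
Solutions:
 u(c) = C1 + C2*exp(-c*(2*2^(1/3)/(9*sqrt(77) + 79)^(1/3) + 4 + 2^(2/3)*(9*sqrt(77) + 79)^(1/3))/12)*sin(2^(1/3)*sqrt(3)*c*(-2^(1/3)*(9*sqrt(77) + 79)^(1/3) + 2/(9*sqrt(77) + 79)^(1/3))/12) + C3*exp(-c*(2*2^(1/3)/(9*sqrt(77) + 79)^(1/3) + 4 + 2^(2/3)*(9*sqrt(77) + 79)^(1/3))/12)*cos(2^(1/3)*sqrt(3)*c*(-2^(1/3)*(9*sqrt(77) + 79)^(1/3) + 2/(9*sqrt(77) + 79)^(1/3))/12) + C4*exp(c*(-2 + 2*2^(1/3)/(9*sqrt(77) + 79)^(1/3) + 2^(2/3)*(9*sqrt(77) + 79)^(1/3))/6) + c^3/3 - 2*c^2/3 + sqrt(2)*c/3 + 2*c/3


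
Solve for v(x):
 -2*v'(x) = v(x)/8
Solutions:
 v(x) = C1*exp(-x/16)


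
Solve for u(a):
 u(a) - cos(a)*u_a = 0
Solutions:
 u(a) = C1*sqrt(sin(a) + 1)/sqrt(sin(a) - 1)


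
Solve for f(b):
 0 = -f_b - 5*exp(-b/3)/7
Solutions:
 f(b) = C1 + 15*exp(-b/3)/7


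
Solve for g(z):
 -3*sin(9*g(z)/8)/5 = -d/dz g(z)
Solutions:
 -3*z/5 + 4*log(cos(9*g(z)/8) - 1)/9 - 4*log(cos(9*g(z)/8) + 1)/9 = C1


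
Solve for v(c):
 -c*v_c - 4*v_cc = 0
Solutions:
 v(c) = C1 + C2*erf(sqrt(2)*c/4)


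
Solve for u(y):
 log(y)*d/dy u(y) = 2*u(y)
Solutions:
 u(y) = C1*exp(2*li(y))


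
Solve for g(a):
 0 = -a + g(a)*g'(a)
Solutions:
 g(a) = -sqrt(C1 + a^2)
 g(a) = sqrt(C1 + a^2)


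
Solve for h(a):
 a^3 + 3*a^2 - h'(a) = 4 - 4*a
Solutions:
 h(a) = C1 + a^4/4 + a^3 + 2*a^2 - 4*a


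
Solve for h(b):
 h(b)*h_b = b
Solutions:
 h(b) = -sqrt(C1 + b^2)
 h(b) = sqrt(C1 + b^2)


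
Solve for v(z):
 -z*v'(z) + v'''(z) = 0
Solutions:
 v(z) = C1 + Integral(C2*airyai(z) + C3*airybi(z), z)


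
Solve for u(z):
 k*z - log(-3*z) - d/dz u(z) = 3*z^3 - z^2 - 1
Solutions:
 u(z) = C1 + k*z^2/2 - 3*z^4/4 + z^3/3 - z*log(-z) + z*(2 - log(3))


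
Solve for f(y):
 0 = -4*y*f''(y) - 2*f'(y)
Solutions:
 f(y) = C1 + C2*sqrt(y)


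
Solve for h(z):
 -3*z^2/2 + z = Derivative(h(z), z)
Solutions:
 h(z) = C1 - z^3/2 + z^2/2


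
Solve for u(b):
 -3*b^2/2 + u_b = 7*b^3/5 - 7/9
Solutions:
 u(b) = C1 + 7*b^4/20 + b^3/2 - 7*b/9


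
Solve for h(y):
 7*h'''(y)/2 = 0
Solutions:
 h(y) = C1 + C2*y + C3*y^2


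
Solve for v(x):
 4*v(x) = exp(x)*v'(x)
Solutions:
 v(x) = C1*exp(-4*exp(-x))


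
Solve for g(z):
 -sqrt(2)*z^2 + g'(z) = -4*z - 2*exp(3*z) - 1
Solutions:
 g(z) = C1 + sqrt(2)*z^3/3 - 2*z^2 - z - 2*exp(3*z)/3


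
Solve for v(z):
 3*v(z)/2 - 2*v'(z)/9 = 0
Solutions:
 v(z) = C1*exp(27*z/4)


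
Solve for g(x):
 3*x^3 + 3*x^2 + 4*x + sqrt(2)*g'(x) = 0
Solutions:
 g(x) = C1 - 3*sqrt(2)*x^4/8 - sqrt(2)*x^3/2 - sqrt(2)*x^2


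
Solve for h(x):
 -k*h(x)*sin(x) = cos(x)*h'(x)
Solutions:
 h(x) = C1*exp(k*log(cos(x)))


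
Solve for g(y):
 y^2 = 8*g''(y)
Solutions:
 g(y) = C1 + C2*y + y^4/96


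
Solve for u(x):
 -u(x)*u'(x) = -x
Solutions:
 u(x) = -sqrt(C1 + x^2)
 u(x) = sqrt(C1 + x^2)


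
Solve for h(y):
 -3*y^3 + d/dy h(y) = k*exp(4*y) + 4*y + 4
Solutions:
 h(y) = C1 + k*exp(4*y)/4 + 3*y^4/4 + 2*y^2 + 4*y


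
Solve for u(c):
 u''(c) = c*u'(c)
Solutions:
 u(c) = C1 + C2*erfi(sqrt(2)*c/2)


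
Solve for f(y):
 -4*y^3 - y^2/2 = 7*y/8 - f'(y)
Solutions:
 f(y) = C1 + y^4 + y^3/6 + 7*y^2/16


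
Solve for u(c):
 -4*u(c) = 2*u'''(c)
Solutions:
 u(c) = C3*exp(-2^(1/3)*c) + (C1*sin(2^(1/3)*sqrt(3)*c/2) + C2*cos(2^(1/3)*sqrt(3)*c/2))*exp(2^(1/3)*c/2)


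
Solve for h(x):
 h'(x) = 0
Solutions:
 h(x) = C1


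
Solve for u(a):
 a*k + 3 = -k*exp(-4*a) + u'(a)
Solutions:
 u(a) = C1 + a^2*k/2 + 3*a - k*exp(-4*a)/4


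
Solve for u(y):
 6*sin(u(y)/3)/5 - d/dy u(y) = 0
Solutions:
 -6*y/5 + 3*log(cos(u(y)/3) - 1)/2 - 3*log(cos(u(y)/3) + 1)/2 = C1


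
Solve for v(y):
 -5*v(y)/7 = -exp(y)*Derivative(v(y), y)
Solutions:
 v(y) = C1*exp(-5*exp(-y)/7)


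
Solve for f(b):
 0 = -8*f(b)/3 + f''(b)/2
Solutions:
 f(b) = C1*exp(-4*sqrt(3)*b/3) + C2*exp(4*sqrt(3)*b/3)


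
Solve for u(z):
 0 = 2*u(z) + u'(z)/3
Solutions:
 u(z) = C1*exp(-6*z)


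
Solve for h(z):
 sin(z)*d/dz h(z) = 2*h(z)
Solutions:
 h(z) = C1*(cos(z) - 1)/(cos(z) + 1)


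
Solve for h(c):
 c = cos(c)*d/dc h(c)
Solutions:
 h(c) = C1 + Integral(c/cos(c), c)


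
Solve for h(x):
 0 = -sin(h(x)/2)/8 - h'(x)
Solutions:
 x/8 + log(cos(h(x)/2) - 1) - log(cos(h(x)/2) + 1) = C1


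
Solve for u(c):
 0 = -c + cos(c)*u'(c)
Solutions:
 u(c) = C1 + Integral(c/cos(c), c)


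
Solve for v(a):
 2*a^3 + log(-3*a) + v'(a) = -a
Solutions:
 v(a) = C1 - a^4/2 - a^2/2 - a*log(-a) + a*(1 - log(3))


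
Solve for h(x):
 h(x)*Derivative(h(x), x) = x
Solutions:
 h(x) = -sqrt(C1 + x^2)
 h(x) = sqrt(C1 + x^2)


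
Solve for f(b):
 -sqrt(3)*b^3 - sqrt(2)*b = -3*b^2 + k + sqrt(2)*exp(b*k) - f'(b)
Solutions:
 f(b) = C1 + sqrt(3)*b^4/4 - b^3 + sqrt(2)*b^2/2 + b*k + sqrt(2)*exp(b*k)/k


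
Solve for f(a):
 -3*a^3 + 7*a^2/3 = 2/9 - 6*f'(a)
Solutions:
 f(a) = C1 + a^4/8 - 7*a^3/54 + a/27


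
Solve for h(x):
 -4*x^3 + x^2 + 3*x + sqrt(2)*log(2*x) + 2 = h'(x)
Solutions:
 h(x) = C1 - x^4 + x^3/3 + 3*x^2/2 + sqrt(2)*x*log(x) - sqrt(2)*x + sqrt(2)*x*log(2) + 2*x


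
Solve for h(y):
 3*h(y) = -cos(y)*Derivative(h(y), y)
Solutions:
 h(y) = C1*(sin(y) - 1)^(3/2)/(sin(y) + 1)^(3/2)


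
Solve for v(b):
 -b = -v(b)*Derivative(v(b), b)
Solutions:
 v(b) = -sqrt(C1 + b^2)
 v(b) = sqrt(C1 + b^2)


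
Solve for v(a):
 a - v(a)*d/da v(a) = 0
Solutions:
 v(a) = -sqrt(C1 + a^2)
 v(a) = sqrt(C1 + a^2)


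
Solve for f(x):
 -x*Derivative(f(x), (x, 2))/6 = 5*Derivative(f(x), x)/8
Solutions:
 f(x) = C1 + C2/x^(11/4)


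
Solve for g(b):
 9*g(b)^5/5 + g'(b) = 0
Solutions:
 g(b) = -5^(1/4)*(1/(C1 + 36*b))^(1/4)
 g(b) = 5^(1/4)*(1/(C1 + 36*b))^(1/4)
 g(b) = -5^(1/4)*I*(1/(C1 + 36*b))^(1/4)
 g(b) = 5^(1/4)*I*(1/(C1 + 36*b))^(1/4)


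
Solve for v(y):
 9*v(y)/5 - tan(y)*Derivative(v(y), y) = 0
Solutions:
 v(y) = C1*sin(y)^(9/5)


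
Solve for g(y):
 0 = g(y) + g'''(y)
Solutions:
 g(y) = C3*exp(-y) + (C1*sin(sqrt(3)*y/2) + C2*cos(sqrt(3)*y/2))*exp(y/2)


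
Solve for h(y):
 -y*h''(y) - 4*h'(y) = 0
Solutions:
 h(y) = C1 + C2/y^3


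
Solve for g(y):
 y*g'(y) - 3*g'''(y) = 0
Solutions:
 g(y) = C1 + Integral(C2*airyai(3^(2/3)*y/3) + C3*airybi(3^(2/3)*y/3), y)


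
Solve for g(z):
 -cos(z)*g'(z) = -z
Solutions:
 g(z) = C1 + Integral(z/cos(z), z)


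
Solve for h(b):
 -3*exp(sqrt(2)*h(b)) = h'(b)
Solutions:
 h(b) = sqrt(2)*(2*log(1/(C1 + 3*b)) - log(2))/4


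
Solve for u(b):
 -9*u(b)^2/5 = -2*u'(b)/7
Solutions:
 u(b) = -10/(C1 + 63*b)


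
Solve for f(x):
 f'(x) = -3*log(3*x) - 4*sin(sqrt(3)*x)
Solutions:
 f(x) = C1 - 3*x*log(x) - 3*x*log(3) + 3*x + 4*sqrt(3)*cos(sqrt(3)*x)/3


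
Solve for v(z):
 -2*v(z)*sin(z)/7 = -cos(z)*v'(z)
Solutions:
 v(z) = C1/cos(z)^(2/7)


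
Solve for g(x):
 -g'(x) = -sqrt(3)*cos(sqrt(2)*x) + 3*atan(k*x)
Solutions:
 g(x) = C1 - 3*Piecewise((x*atan(k*x) - log(k^2*x^2 + 1)/(2*k), Ne(k, 0)), (0, True)) + sqrt(6)*sin(sqrt(2)*x)/2


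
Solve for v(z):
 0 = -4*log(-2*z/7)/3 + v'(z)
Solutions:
 v(z) = C1 + 4*z*log(-z)/3 + 4*z*(-log(7) - 1 + log(2))/3


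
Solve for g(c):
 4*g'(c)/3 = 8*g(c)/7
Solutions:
 g(c) = C1*exp(6*c/7)


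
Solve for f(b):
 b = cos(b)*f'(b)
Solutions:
 f(b) = C1 + Integral(b/cos(b), b)


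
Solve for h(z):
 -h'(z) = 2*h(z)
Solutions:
 h(z) = C1*exp(-2*z)


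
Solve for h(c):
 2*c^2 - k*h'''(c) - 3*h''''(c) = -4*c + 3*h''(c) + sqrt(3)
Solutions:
 h(c) = C1 + C2*c + C3*exp(c*(-k + sqrt(k^2 - 36))/6) + C4*exp(-c*(k + sqrt(k^2 - 36))/6) + c^4/18 + 2*c^3*(3 - k)/27 + c^2*(4*k^2 - 12*k - 36 - 9*sqrt(3))/54


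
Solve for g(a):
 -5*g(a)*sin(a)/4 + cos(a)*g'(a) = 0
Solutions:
 g(a) = C1/cos(a)^(5/4)


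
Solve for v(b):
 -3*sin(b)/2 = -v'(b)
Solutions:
 v(b) = C1 - 3*cos(b)/2


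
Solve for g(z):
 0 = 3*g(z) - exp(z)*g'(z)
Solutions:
 g(z) = C1*exp(-3*exp(-z))


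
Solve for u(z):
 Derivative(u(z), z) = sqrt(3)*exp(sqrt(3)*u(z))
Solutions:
 u(z) = sqrt(3)*(2*log(-1/(C1 + sqrt(3)*z)) - log(3))/6


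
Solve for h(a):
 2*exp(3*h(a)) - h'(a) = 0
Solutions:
 h(a) = log(-1/(C1 + 6*a))/3
 h(a) = log((-1/(C1 + 2*a))^(1/3)*(-3^(2/3) - 3*3^(1/6)*I)/6)
 h(a) = log((-1/(C1 + 2*a))^(1/3)*(-3^(2/3) + 3*3^(1/6)*I)/6)


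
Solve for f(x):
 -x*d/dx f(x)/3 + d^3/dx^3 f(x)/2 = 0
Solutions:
 f(x) = C1 + Integral(C2*airyai(2^(1/3)*3^(2/3)*x/3) + C3*airybi(2^(1/3)*3^(2/3)*x/3), x)


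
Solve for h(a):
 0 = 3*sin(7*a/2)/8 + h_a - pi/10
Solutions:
 h(a) = C1 + pi*a/10 + 3*cos(7*a/2)/28


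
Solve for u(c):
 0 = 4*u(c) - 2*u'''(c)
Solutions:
 u(c) = C3*exp(2^(1/3)*c) + (C1*sin(2^(1/3)*sqrt(3)*c/2) + C2*cos(2^(1/3)*sqrt(3)*c/2))*exp(-2^(1/3)*c/2)


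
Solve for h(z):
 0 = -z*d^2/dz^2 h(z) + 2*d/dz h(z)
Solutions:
 h(z) = C1 + C2*z^3


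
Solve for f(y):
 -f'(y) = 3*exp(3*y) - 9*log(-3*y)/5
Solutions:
 f(y) = C1 + 9*y*log(-y)/5 + 9*y*(-1 + log(3))/5 - exp(3*y)


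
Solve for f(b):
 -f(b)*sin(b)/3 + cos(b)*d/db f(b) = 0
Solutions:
 f(b) = C1/cos(b)^(1/3)


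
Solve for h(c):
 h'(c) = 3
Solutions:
 h(c) = C1 + 3*c


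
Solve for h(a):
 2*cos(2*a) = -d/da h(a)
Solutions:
 h(a) = C1 - sin(2*a)


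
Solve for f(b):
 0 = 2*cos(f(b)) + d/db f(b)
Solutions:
 f(b) = pi - asin((C1 + exp(4*b))/(C1 - exp(4*b)))
 f(b) = asin((C1 + exp(4*b))/(C1 - exp(4*b)))


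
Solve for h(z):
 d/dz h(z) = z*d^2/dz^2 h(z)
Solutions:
 h(z) = C1 + C2*z^2


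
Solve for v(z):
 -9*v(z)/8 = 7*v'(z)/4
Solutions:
 v(z) = C1*exp(-9*z/14)


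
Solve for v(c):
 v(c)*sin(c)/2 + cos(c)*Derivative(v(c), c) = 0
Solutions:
 v(c) = C1*sqrt(cos(c))


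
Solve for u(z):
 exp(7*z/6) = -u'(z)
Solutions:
 u(z) = C1 - 6*exp(7*z/6)/7


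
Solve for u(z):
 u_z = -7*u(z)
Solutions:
 u(z) = C1*exp(-7*z)


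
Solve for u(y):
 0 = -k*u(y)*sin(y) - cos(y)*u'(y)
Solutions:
 u(y) = C1*exp(k*log(cos(y)))


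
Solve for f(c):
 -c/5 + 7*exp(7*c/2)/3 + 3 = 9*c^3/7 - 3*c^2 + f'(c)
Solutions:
 f(c) = C1 - 9*c^4/28 + c^3 - c^2/10 + 3*c + 2*exp(7*c/2)/3


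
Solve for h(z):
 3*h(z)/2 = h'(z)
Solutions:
 h(z) = C1*exp(3*z/2)


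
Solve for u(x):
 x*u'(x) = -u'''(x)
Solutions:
 u(x) = C1 + Integral(C2*airyai(-x) + C3*airybi(-x), x)


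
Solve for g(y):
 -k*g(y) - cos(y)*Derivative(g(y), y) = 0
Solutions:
 g(y) = C1*exp(k*(log(sin(y) - 1) - log(sin(y) + 1))/2)


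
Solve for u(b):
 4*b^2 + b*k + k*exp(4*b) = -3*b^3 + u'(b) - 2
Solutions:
 u(b) = C1 + 3*b^4/4 + 4*b^3/3 + b^2*k/2 + 2*b + k*exp(4*b)/4


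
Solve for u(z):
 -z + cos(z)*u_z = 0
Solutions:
 u(z) = C1 + Integral(z/cos(z), z)


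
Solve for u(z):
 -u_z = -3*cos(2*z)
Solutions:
 u(z) = C1 + 3*sin(2*z)/2


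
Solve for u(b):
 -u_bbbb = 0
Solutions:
 u(b) = C1 + C2*b + C3*b^2 + C4*b^3


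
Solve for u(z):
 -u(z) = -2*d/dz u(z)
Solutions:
 u(z) = C1*exp(z/2)


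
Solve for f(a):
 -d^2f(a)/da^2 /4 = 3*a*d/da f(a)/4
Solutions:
 f(a) = C1 + C2*erf(sqrt(6)*a/2)


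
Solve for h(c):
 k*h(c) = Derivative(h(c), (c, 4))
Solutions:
 h(c) = C1*exp(-c*k^(1/4)) + C2*exp(c*k^(1/4)) + C3*exp(-I*c*k^(1/4)) + C4*exp(I*c*k^(1/4))


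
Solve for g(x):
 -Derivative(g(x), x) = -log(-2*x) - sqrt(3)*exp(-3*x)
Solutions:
 g(x) = C1 + x*log(-x) + x*(-1 + log(2)) - sqrt(3)*exp(-3*x)/3


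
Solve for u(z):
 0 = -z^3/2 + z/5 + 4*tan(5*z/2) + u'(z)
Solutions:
 u(z) = C1 + z^4/8 - z^2/10 + 8*log(cos(5*z/2))/5


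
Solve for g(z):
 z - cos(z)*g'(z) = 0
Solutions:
 g(z) = C1 + Integral(z/cos(z), z)


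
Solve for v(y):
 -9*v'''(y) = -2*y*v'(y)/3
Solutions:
 v(y) = C1 + Integral(C2*airyai(2^(1/3)*y/3) + C3*airybi(2^(1/3)*y/3), y)


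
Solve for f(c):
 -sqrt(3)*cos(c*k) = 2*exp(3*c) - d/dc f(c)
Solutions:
 f(c) = C1 + 2*exp(3*c)/3 + sqrt(3)*sin(c*k)/k


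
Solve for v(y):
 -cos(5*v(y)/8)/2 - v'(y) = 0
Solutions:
 y/2 - 4*log(sin(5*v(y)/8) - 1)/5 + 4*log(sin(5*v(y)/8) + 1)/5 = C1


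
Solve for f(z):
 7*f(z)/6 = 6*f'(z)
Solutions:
 f(z) = C1*exp(7*z/36)


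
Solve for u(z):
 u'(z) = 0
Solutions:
 u(z) = C1


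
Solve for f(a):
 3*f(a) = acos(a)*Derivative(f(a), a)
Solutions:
 f(a) = C1*exp(3*Integral(1/acos(a), a))


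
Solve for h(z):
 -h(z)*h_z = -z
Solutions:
 h(z) = -sqrt(C1 + z^2)
 h(z) = sqrt(C1 + z^2)


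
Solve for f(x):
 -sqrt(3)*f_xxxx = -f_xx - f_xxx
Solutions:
 f(x) = C1 + C2*x + C3*exp(sqrt(3)*x*(1 - sqrt(1 + 4*sqrt(3)))/6) + C4*exp(sqrt(3)*x*(1 + sqrt(1 + 4*sqrt(3)))/6)


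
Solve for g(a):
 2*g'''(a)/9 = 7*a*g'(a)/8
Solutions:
 g(a) = C1 + Integral(C2*airyai(2^(2/3)*63^(1/3)*a/4) + C3*airybi(2^(2/3)*63^(1/3)*a/4), a)


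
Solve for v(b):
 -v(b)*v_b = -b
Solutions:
 v(b) = -sqrt(C1 + b^2)
 v(b) = sqrt(C1 + b^2)


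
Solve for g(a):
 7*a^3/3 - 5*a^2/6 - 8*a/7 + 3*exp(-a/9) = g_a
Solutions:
 g(a) = C1 + 7*a^4/12 - 5*a^3/18 - 4*a^2/7 - 27*exp(-a/9)


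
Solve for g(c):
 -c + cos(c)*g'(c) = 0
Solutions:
 g(c) = C1 + Integral(c/cos(c), c)


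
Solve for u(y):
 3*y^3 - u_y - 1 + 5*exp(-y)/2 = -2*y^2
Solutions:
 u(y) = C1 + 3*y^4/4 + 2*y^3/3 - y - 5*exp(-y)/2


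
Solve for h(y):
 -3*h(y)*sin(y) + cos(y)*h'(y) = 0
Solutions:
 h(y) = C1/cos(y)^3


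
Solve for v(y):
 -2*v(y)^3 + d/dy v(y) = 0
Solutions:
 v(y) = -sqrt(2)*sqrt(-1/(C1 + 2*y))/2
 v(y) = sqrt(2)*sqrt(-1/(C1 + 2*y))/2


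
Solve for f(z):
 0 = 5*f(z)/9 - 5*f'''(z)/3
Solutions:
 f(z) = C3*exp(3^(2/3)*z/3) + (C1*sin(3^(1/6)*z/2) + C2*cos(3^(1/6)*z/2))*exp(-3^(2/3)*z/6)


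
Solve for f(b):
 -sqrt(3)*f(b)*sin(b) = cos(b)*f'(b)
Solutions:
 f(b) = C1*cos(b)^(sqrt(3))


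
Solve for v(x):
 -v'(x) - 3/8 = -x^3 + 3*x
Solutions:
 v(x) = C1 + x^4/4 - 3*x^2/2 - 3*x/8


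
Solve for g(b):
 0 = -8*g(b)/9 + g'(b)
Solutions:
 g(b) = C1*exp(8*b/9)


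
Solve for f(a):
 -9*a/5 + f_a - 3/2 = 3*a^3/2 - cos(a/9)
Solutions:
 f(a) = C1 + 3*a^4/8 + 9*a^2/10 + 3*a/2 - 9*sin(a/9)


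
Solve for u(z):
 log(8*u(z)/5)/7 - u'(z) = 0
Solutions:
 -7*Integral(1/(log(_y) - log(5) + 3*log(2)), (_y, u(z))) = C1 - z


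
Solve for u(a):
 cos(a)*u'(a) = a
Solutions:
 u(a) = C1 + Integral(a/cos(a), a)


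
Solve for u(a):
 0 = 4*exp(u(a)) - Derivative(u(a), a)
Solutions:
 u(a) = log(-1/(C1 + 4*a))


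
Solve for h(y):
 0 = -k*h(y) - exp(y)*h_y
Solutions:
 h(y) = C1*exp(k*exp(-y))


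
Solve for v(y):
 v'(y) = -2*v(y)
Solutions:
 v(y) = C1*exp(-2*y)


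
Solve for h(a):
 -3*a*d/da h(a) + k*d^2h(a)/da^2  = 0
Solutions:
 h(a) = C1 + C2*erf(sqrt(6)*a*sqrt(-1/k)/2)/sqrt(-1/k)


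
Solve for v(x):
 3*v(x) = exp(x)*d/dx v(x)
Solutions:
 v(x) = C1*exp(-3*exp(-x))


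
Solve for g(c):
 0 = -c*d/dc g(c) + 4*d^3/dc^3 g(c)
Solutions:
 g(c) = C1 + Integral(C2*airyai(2^(1/3)*c/2) + C3*airybi(2^(1/3)*c/2), c)


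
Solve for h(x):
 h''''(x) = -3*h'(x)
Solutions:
 h(x) = C1 + C4*exp(-3^(1/3)*x) + (C2*sin(3^(5/6)*x/2) + C3*cos(3^(5/6)*x/2))*exp(3^(1/3)*x/2)


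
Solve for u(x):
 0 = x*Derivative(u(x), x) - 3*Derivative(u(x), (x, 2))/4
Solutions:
 u(x) = C1 + C2*erfi(sqrt(6)*x/3)


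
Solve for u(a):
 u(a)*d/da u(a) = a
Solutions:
 u(a) = -sqrt(C1 + a^2)
 u(a) = sqrt(C1 + a^2)


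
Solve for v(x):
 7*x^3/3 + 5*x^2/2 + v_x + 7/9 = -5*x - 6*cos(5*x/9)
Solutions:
 v(x) = C1 - 7*x^4/12 - 5*x^3/6 - 5*x^2/2 - 7*x/9 - 54*sin(5*x/9)/5


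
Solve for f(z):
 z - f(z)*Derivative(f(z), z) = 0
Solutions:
 f(z) = -sqrt(C1 + z^2)
 f(z) = sqrt(C1 + z^2)


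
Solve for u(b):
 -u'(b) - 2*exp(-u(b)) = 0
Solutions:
 u(b) = log(C1 - 2*b)


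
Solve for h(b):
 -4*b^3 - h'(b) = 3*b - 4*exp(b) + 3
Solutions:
 h(b) = C1 - b^4 - 3*b^2/2 - 3*b + 4*exp(b)


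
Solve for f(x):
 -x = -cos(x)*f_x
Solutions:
 f(x) = C1 + Integral(x/cos(x), x)


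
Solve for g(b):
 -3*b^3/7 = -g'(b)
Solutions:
 g(b) = C1 + 3*b^4/28


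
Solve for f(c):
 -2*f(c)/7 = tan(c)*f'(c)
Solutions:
 f(c) = C1/sin(c)^(2/7)


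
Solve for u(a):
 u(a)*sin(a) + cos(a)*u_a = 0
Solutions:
 u(a) = C1*cos(a)


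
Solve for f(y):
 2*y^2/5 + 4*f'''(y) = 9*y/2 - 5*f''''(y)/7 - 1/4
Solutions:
 f(y) = C1 + C2*y + C3*y^2 + C4*exp(-28*y/5) - y^5/600 + 65*y^4/1344 - 141*y^3/3136


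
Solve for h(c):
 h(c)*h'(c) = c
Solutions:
 h(c) = -sqrt(C1 + c^2)
 h(c) = sqrt(C1 + c^2)


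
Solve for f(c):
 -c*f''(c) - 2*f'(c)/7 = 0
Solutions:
 f(c) = C1 + C2*c^(5/7)


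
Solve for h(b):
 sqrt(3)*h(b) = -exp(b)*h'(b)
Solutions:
 h(b) = C1*exp(sqrt(3)*exp(-b))


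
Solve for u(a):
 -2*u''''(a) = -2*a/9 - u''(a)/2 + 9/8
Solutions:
 u(a) = C1 + C2*a + C3*exp(-a/2) + C4*exp(a/2) - 2*a^3/27 + 9*a^2/8


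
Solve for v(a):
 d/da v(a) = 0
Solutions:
 v(a) = C1


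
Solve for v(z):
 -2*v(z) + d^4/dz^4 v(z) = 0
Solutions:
 v(z) = C1*exp(-2^(1/4)*z) + C2*exp(2^(1/4)*z) + C3*sin(2^(1/4)*z) + C4*cos(2^(1/4)*z)


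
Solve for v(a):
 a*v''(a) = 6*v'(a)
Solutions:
 v(a) = C1 + C2*a^7


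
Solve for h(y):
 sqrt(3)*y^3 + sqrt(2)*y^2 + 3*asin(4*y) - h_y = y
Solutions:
 h(y) = C1 + sqrt(3)*y^4/4 + sqrt(2)*y^3/3 - y^2/2 + 3*y*asin(4*y) + 3*sqrt(1 - 16*y^2)/4


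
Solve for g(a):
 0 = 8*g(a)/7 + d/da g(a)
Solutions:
 g(a) = C1*exp(-8*a/7)


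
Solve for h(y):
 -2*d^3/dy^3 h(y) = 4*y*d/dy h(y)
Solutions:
 h(y) = C1 + Integral(C2*airyai(-2^(1/3)*y) + C3*airybi(-2^(1/3)*y), y)


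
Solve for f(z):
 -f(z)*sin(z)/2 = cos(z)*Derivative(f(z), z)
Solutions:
 f(z) = C1*sqrt(cos(z))


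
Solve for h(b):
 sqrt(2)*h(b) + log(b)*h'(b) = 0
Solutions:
 h(b) = C1*exp(-sqrt(2)*li(b))


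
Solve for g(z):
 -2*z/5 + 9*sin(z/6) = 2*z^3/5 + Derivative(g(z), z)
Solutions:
 g(z) = C1 - z^4/10 - z^2/5 - 54*cos(z/6)


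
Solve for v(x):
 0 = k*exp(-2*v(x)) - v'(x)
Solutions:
 v(x) = log(-sqrt(C1 + 2*k*x))
 v(x) = log(C1 + 2*k*x)/2


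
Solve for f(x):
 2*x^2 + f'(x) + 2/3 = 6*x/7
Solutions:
 f(x) = C1 - 2*x^3/3 + 3*x^2/7 - 2*x/3


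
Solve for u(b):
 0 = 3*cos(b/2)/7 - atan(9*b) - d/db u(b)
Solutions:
 u(b) = C1 - b*atan(9*b) + log(81*b^2 + 1)/18 + 6*sin(b/2)/7


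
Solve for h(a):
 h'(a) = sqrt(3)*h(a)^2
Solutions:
 h(a) = -1/(C1 + sqrt(3)*a)


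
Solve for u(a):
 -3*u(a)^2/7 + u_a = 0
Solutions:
 u(a) = -7/(C1 + 3*a)


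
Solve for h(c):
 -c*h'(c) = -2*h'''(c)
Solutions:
 h(c) = C1 + Integral(C2*airyai(2^(2/3)*c/2) + C3*airybi(2^(2/3)*c/2), c)


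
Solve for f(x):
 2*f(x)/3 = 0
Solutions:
 f(x) = 0


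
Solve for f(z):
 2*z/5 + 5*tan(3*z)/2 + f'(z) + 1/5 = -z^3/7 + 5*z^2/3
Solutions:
 f(z) = C1 - z^4/28 + 5*z^3/9 - z^2/5 - z/5 + 5*log(cos(3*z))/6


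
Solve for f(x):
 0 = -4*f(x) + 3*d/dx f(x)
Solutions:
 f(x) = C1*exp(4*x/3)


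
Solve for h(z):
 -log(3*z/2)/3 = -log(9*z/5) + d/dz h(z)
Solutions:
 h(z) = C1 + 2*z*log(z)/3 - z*log(5) - 2*z/3 + z*log(2)/3 + 5*z*log(3)/3


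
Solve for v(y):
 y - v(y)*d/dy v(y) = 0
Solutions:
 v(y) = -sqrt(C1 + y^2)
 v(y) = sqrt(C1 + y^2)


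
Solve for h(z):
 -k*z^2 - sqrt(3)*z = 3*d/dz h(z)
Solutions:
 h(z) = C1 - k*z^3/9 - sqrt(3)*z^2/6


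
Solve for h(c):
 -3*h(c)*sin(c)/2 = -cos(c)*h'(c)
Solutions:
 h(c) = C1/cos(c)^(3/2)


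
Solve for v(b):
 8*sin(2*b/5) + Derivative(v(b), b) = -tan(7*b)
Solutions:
 v(b) = C1 + log(cos(7*b))/7 + 20*cos(2*b/5)


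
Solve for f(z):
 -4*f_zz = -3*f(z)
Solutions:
 f(z) = C1*exp(-sqrt(3)*z/2) + C2*exp(sqrt(3)*z/2)


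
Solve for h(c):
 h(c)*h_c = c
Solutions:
 h(c) = -sqrt(C1 + c^2)
 h(c) = sqrt(C1 + c^2)


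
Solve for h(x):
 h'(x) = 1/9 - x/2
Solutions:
 h(x) = C1 - x^2/4 + x/9


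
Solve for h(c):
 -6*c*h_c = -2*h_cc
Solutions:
 h(c) = C1 + C2*erfi(sqrt(6)*c/2)


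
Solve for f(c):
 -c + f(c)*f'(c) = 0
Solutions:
 f(c) = -sqrt(C1 + c^2)
 f(c) = sqrt(C1 + c^2)


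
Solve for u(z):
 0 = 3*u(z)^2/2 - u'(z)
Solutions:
 u(z) = -2/(C1 + 3*z)


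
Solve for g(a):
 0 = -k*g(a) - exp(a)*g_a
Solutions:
 g(a) = C1*exp(k*exp(-a))


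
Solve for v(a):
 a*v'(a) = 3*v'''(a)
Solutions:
 v(a) = C1 + Integral(C2*airyai(3^(2/3)*a/3) + C3*airybi(3^(2/3)*a/3), a)


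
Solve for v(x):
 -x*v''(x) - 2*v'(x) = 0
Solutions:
 v(x) = C1 + C2/x


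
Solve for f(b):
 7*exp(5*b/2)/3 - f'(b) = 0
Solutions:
 f(b) = C1 + 14*exp(5*b/2)/15


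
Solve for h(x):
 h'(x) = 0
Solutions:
 h(x) = C1


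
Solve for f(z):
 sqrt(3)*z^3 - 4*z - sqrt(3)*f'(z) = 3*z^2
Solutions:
 f(z) = C1 + z^4/4 - sqrt(3)*z^3/3 - 2*sqrt(3)*z^2/3


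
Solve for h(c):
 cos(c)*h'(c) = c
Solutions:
 h(c) = C1 + Integral(c/cos(c), c)


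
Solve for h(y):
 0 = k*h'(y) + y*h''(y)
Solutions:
 h(y) = C1 + y^(1 - re(k))*(C2*sin(log(y)*Abs(im(k))) + C3*cos(log(y)*im(k)))


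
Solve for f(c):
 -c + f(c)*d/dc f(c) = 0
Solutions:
 f(c) = -sqrt(C1 + c^2)
 f(c) = sqrt(C1 + c^2)


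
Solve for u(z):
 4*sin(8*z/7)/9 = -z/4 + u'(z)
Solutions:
 u(z) = C1 + z^2/8 - 7*cos(8*z/7)/18
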